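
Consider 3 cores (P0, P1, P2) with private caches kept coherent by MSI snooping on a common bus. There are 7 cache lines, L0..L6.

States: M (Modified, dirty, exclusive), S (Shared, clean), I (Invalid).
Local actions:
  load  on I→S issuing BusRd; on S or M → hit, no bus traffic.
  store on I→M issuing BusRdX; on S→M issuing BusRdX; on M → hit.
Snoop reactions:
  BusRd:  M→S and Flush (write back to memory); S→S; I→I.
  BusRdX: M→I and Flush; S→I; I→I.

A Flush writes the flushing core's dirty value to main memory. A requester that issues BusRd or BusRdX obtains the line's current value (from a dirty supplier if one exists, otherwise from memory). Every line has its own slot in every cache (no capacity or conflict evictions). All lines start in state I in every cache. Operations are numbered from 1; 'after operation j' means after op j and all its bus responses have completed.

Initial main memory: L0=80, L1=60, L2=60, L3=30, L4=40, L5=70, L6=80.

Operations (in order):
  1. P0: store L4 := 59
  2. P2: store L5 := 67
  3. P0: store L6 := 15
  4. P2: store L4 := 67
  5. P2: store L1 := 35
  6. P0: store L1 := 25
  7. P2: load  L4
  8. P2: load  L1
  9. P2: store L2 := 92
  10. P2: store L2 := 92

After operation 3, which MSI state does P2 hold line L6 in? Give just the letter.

[1] P0: store L4 := 59 | P0:M(59), P1:I, P2:I | bus: BusRdX
[2] P2: store L5 := 67 | P0:I, P1:I, P2:M(67) | bus: BusRdX
[3] P0: store L6 := 15 | P0:M(15), P1:I, P2:I | bus: BusRdX
[4] P2: store L4 := 67 | P0:I, P1:I, P2:M(67) | bus: BusRdX,Flush
[5] P2: store L1 := 35 | P0:I, P1:I, P2:M(35) | bus: BusRdX
[6] P0: store L1 := 25 | P0:M(25), P1:I, P2:I | bus: BusRdX,Flush
[7] P2: load  L4 | P0:I, P1:I, P2:M(67) | bus: none
[8] P2: load  L1 | P0:S(25), P1:I, P2:S(25) | bus: BusRd,Flush
[9] P2: store L2 := 92 | P0:I, P1:I, P2:M(92) | bus: BusRdX
[10] P2: store L2 := 92 | P0:I, P1:I, P2:M(92) | bus: none

state = I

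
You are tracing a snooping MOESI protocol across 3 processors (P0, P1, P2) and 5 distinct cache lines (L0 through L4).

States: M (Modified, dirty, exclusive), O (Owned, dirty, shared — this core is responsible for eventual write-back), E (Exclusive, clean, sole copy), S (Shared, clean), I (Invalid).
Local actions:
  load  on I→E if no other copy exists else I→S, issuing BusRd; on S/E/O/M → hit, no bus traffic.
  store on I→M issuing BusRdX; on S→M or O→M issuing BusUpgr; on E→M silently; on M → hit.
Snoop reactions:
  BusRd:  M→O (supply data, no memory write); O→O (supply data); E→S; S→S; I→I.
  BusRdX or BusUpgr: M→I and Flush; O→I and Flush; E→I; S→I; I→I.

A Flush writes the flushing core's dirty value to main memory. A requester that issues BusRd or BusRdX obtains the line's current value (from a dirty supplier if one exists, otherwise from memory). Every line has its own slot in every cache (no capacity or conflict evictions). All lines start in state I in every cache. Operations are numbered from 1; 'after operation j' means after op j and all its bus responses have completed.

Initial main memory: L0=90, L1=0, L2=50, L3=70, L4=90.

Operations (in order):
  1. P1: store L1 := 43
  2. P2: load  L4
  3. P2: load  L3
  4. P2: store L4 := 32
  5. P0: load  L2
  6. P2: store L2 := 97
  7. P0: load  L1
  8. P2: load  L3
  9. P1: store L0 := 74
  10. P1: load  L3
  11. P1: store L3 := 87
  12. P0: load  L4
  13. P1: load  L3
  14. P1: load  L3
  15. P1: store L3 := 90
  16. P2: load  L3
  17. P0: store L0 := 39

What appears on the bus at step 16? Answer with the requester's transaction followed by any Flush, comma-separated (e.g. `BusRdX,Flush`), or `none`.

step 1: P1: store L1 := 43  ⟶  IMI  (L1)  txn=BusRdX  M[L1]=0
step 2: P2: load  L4  ⟶  IIE  (L4)  txn=BusRd  M[L4]=90
step 3: P2: load  L3  ⟶  IIE  (L3)  txn=BusRd  M[L3]=70
step 4: P2: store L4 := 32  ⟶  IIM  (L4)  txn=∅  M[L4]=90
step 5: P0: load  L2  ⟶  EII  (L2)  txn=BusRd  M[L2]=50
step 6: P2: store L2 := 97  ⟶  IIM  (L2)  txn=BusRdX  M[L2]=50
step 7: P0: load  L1  ⟶  SOI  (L1)  txn=BusRd  M[L1]=0
step 8: P2: load  L3  ⟶  IIE  (L3)  txn=∅  M[L3]=70
step 9: P1: store L0 := 74  ⟶  IMI  (L0)  txn=BusRdX  M[L0]=90
step 10: P1: load  L3  ⟶  ISS  (L3)  txn=BusRd  M[L3]=70
step 11: P1: store L3 := 87  ⟶  IMI  (L3)  txn=BusUpgr  M[L3]=70
step 12: P0: load  L4  ⟶  SIO  (L4)  txn=BusRd  M[L4]=90
step 13: P1: load  L3  ⟶  IMI  (L3)  txn=∅  M[L3]=70
step 14: P1: load  L3  ⟶  IMI  (L3)  txn=∅  M[L3]=70
step 15: P1: store L3 := 90  ⟶  IMI  (L3)  txn=∅  M[L3]=70
step 16: P2: load  L3  ⟶  IOS  (L3)  txn=BusRd  M[L3]=70
step 17: P0: store L0 := 39  ⟶  MII  (L0)  txn=BusRdX+Flush  M[L0]=74

bus = BusRd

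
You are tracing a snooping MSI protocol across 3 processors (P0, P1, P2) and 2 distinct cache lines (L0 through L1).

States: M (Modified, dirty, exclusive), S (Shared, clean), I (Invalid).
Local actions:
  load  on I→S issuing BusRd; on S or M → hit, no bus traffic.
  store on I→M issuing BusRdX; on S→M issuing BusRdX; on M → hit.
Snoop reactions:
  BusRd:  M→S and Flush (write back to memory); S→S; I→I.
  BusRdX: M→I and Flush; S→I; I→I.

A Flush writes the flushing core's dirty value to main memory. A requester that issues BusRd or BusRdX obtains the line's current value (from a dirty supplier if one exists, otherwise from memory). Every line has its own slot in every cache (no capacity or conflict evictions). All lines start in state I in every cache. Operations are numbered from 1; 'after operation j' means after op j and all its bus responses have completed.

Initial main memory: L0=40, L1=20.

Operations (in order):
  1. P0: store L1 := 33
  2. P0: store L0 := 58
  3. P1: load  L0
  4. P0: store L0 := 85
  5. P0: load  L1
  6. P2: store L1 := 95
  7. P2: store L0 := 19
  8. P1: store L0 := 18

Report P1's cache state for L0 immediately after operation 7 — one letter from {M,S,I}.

state = I

step 1: P0: store L1 := 33  ⟶  MII  (L1)  txn=BusRdX  M[L1]=20
step 2: P0: store L0 := 58  ⟶  MII  (L0)  txn=BusRdX  M[L0]=40
step 3: P1: load  L0  ⟶  SSI  (L0)  txn=BusRd+Flush  M[L0]=58
step 4: P0: store L0 := 85  ⟶  MII  (L0)  txn=BusRdX  M[L0]=58
step 5: P0: load  L1  ⟶  MII  (L1)  txn=∅  M[L1]=20
step 6: P2: store L1 := 95  ⟶  IIM  (L1)  txn=BusRdX+Flush  M[L1]=33
step 7: P2: store L0 := 19  ⟶  IIM  (L0)  txn=BusRdX+Flush  M[L0]=85
step 8: P1: store L0 := 18  ⟶  IMI  (L0)  txn=BusRdX+Flush  M[L0]=19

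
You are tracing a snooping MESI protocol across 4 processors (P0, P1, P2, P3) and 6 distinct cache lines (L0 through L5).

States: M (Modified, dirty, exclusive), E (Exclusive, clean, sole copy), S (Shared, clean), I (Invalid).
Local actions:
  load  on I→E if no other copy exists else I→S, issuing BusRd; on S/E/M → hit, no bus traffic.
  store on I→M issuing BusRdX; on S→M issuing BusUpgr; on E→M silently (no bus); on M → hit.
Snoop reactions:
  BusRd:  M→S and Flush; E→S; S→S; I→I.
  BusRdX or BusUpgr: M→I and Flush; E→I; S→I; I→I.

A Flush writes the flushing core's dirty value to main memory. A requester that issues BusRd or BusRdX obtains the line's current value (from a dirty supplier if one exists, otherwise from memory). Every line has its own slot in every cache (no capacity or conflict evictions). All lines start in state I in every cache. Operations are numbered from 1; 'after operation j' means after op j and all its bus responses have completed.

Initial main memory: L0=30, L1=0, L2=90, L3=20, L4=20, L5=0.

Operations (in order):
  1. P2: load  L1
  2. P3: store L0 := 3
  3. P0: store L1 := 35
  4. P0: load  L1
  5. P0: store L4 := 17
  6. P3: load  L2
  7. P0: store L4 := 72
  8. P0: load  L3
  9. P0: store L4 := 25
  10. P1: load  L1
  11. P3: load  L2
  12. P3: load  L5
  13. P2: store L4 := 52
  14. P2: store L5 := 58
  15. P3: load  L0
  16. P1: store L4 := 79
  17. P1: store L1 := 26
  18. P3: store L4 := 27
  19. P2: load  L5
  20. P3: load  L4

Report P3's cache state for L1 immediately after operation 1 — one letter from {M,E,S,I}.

state = I

  op1 P2: load  L1 → I/I/E/I on L1; bus BusRd; mem=0
  op2 P3: store L0 := 3 → I/I/I/M on L0; bus BusRdX; mem=30
  op3 P0: store L1 := 35 → M/I/I/I on L1; bus BusRdX; mem=0
  op4 P0: load  L1 → M/I/I/I on L1; bus (none); mem=0
  op5 P0: store L4 := 17 → M/I/I/I on L4; bus BusRdX; mem=20
  op6 P3: load  L2 → I/I/I/E on L2; bus BusRd; mem=90
  op7 P0: store L4 := 72 → M/I/I/I on L4; bus (none); mem=20
  op8 P0: load  L3 → E/I/I/I on L3; bus BusRd; mem=20
  op9 P0: store L4 := 25 → M/I/I/I on L4; bus (none); mem=20
  op10 P1: load  L1 → S/S/I/I on L1; bus BusRd Flush; mem=35
  op11 P3: load  L2 → I/I/I/E on L2; bus (none); mem=90
  op12 P3: load  L5 → I/I/I/E on L5; bus BusRd; mem=0
  op13 P2: store L4 := 52 → I/I/M/I on L4; bus BusRdX Flush; mem=25
  op14 P2: store L5 := 58 → I/I/M/I on L5; bus BusRdX; mem=0
  op15 P3: load  L0 → I/I/I/M on L0; bus (none); mem=30
  op16 P1: store L4 := 79 → I/M/I/I on L4; bus BusRdX Flush; mem=52
  op17 P1: store L1 := 26 → I/M/I/I on L1; bus BusUpgr; mem=35
  op18 P3: store L4 := 27 → I/I/I/M on L4; bus BusRdX Flush; mem=79
  op19 P2: load  L5 → I/I/M/I on L5; bus (none); mem=0
  op20 P3: load  L4 → I/I/I/M on L4; bus (none); mem=79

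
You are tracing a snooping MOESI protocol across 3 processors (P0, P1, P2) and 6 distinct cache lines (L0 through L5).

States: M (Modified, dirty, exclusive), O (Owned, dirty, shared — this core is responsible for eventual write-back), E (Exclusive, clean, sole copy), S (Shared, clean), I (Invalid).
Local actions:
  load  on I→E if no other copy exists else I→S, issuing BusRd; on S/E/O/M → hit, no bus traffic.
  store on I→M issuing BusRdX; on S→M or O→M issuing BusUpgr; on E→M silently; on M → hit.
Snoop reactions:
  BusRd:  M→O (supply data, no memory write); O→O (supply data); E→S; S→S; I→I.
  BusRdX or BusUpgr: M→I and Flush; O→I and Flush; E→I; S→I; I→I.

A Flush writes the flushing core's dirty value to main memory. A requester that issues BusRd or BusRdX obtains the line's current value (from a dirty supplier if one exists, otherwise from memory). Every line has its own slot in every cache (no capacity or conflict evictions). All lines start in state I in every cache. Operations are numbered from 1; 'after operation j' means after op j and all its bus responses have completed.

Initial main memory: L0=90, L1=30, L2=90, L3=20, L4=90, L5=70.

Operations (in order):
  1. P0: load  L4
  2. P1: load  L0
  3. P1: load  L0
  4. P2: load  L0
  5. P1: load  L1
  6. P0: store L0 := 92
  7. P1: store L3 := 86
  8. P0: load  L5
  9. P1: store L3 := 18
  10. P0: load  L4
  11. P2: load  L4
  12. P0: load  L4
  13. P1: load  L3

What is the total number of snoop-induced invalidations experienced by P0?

1. P0: load  L4  bus=[BusRd]  L4: P0=E P1=I P2=I  mem[L4]=90
2. P1: load  L0  bus=[BusRd]  L0: P0=I P1=E P2=I  mem[L0]=90
3. P1: load  L0  bus=[-]  L0: P0=I P1=E P2=I  mem[L0]=90
4. P2: load  L0  bus=[BusRd]  L0: P0=I P1=S P2=S  mem[L0]=90
5. P1: load  L1  bus=[BusRd]  L1: P0=I P1=E P2=I  mem[L1]=30
6. P0: store L0 := 92  bus=[BusRdX]  L0: P0=M P1=I P2=I  mem[L0]=90
7. P1: store L3 := 86  bus=[BusRdX]  L3: P0=I P1=M P2=I  mem[L3]=20
8. P0: load  L5  bus=[BusRd]  L5: P0=E P1=I P2=I  mem[L5]=70
9. P1: store L3 := 18  bus=[-]  L3: P0=I P1=M P2=I  mem[L3]=20
10. P0: load  L4  bus=[-]  L4: P0=E P1=I P2=I  mem[L4]=90
11. P2: load  L4  bus=[BusRd]  L4: P0=S P1=I P2=S  mem[L4]=90
12. P0: load  L4  bus=[-]  L4: P0=S P1=I P2=S  mem[L4]=90
13. P1: load  L3  bus=[-]  L3: P0=I P1=M P2=I  mem[L3]=20

invalidations = 0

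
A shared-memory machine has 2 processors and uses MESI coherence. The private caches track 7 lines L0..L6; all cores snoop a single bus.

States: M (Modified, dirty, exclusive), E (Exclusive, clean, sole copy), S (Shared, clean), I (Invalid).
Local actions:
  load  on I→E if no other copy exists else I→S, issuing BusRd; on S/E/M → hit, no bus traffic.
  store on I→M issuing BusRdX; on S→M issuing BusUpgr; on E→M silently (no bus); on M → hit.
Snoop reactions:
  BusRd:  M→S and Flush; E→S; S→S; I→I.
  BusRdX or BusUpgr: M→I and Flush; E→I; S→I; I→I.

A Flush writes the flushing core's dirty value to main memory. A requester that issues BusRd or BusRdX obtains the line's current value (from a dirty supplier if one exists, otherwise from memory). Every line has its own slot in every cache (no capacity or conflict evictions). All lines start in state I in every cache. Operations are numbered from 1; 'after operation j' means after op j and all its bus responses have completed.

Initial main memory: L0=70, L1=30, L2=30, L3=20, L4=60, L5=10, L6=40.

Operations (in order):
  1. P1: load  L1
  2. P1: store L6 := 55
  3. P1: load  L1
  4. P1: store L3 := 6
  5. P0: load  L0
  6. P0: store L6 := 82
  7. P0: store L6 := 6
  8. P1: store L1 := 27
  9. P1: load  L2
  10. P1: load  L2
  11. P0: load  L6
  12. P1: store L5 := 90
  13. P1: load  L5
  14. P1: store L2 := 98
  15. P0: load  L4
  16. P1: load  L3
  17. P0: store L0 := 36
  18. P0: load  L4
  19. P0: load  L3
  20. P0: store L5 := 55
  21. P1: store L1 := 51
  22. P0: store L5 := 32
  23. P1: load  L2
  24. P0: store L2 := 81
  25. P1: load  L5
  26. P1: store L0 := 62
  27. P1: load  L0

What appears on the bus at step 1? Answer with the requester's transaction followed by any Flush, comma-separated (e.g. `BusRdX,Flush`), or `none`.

  op1 P1: load  L1 → I/E on L1; bus BusRd; mem=30
  op2 P1: store L6 := 55 → I/M on L6; bus BusRdX; mem=40
  op3 P1: load  L1 → I/E on L1; bus (none); mem=30
  op4 P1: store L3 := 6 → I/M on L3; bus BusRdX; mem=20
  op5 P0: load  L0 → E/I on L0; bus BusRd; mem=70
  op6 P0: store L6 := 82 → M/I on L6; bus BusRdX Flush; mem=55
  op7 P0: store L6 := 6 → M/I on L6; bus (none); mem=55
  op8 P1: store L1 := 27 → I/M on L1; bus (none); mem=30
  op9 P1: load  L2 → I/E on L2; bus BusRd; mem=30
  op10 P1: load  L2 → I/E on L2; bus (none); mem=30
  op11 P0: load  L6 → M/I on L6; bus (none); mem=55
  op12 P1: store L5 := 90 → I/M on L5; bus BusRdX; mem=10
  op13 P1: load  L5 → I/M on L5; bus (none); mem=10
  op14 P1: store L2 := 98 → I/M on L2; bus (none); mem=30
  op15 P0: load  L4 → E/I on L4; bus BusRd; mem=60
  op16 P1: load  L3 → I/M on L3; bus (none); mem=20
  op17 P0: store L0 := 36 → M/I on L0; bus (none); mem=70
  op18 P0: load  L4 → E/I on L4; bus (none); mem=60
  op19 P0: load  L3 → S/S on L3; bus BusRd Flush; mem=6
  op20 P0: store L5 := 55 → M/I on L5; bus BusRdX Flush; mem=90
  op21 P1: store L1 := 51 → I/M on L1; bus (none); mem=30
  op22 P0: store L5 := 32 → M/I on L5; bus (none); mem=90
  op23 P1: load  L2 → I/M on L2; bus (none); mem=30
  op24 P0: store L2 := 81 → M/I on L2; bus BusRdX Flush; mem=98
  op25 P1: load  L5 → S/S on L5; bus BusRd Flush; mem=32
  op26 P1: store L0 := 62 → I/M on L0; bus BusRdX Flush; mem=36
  op27 P1: load  L0 → I/M on L0; bus (none); mem=36

bus = BusRd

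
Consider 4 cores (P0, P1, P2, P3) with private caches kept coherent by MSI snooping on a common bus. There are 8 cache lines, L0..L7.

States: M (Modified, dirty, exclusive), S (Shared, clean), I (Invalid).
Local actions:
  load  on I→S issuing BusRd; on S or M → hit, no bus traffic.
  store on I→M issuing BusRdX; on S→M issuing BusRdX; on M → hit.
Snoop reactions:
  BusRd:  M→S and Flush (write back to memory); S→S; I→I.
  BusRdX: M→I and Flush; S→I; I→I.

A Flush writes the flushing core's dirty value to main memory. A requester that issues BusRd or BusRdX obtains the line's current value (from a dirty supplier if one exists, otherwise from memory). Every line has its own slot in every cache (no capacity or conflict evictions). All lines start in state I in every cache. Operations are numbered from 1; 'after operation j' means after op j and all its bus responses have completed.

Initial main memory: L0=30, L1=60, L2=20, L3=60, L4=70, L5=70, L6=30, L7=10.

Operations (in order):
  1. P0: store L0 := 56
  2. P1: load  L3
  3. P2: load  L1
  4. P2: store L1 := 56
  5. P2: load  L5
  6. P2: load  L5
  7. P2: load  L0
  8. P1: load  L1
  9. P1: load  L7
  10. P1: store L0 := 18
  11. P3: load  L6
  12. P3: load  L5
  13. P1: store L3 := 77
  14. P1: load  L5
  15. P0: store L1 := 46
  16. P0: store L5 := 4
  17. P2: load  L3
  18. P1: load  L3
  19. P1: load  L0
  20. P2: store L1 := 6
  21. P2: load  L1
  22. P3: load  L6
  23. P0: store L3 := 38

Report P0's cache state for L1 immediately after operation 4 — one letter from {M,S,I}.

  op1 P0: store L0 := 56 → M/I/I/I on L0; bus BusRdX; mem=30
  op2 P1: load  L3 → I/S/I/I on L3; bus BusRd; mem=60
  op3 P2: load  L1 → I/I/S/I on L1; bus BusRd; mem=60
  op4 P2: store L1 := 56 → I/I/M/I on L1; bus BusRdX; mem=60
  op5 P2: load  L5 → I/I/S/I on L5; bus BusRd; mem=70
  op6 P2: load  L5 → I/I/S/I on L5; bus (none); mem=70
  op7 P2: load  L0 → S/I/S/I on L0; bus BusRd Flush; mem=56
  op8 P1: load  L1 → I/S/S/I on L1; bus BusRd Flush; mem=56
  op9 P1: load  L7 → I/S/I/I on L7; bus BusRd; mem=10
  op10 P1: store L0 := 18 → I/M/I/I on L0; bus BusRdX; mem=56
  op11 P3: load  L6 → I/I/I/S on L6; bus BusRd; mem=30
  op12 P3: load  L5 → I/I/S/S on L5; bus BusRd; mem=70
  op13 P1: store L3 := 77 → I/M/I/I on L3; bus BusRdX; mem=60
  op14 P1: load  L5 → I/S/S/S on L5; bus BusRd; mem=70
  op15 P0: store L1 := 46 → M/I/I/I on L1; bus BusRdX; mem=56
  op16 P0: store L5 := 4 → M/I/I/I on L5; bus BusRdX; mem=70
  op17 P2: load  L3 → I/S/S/I on L3; bus BusRd Flush; mem=77
  op18 P1: load  L3 → I/S/S/I on L3; bus (none); mem=77
  op19 P1: load  L0 → I/M/I/I on L0; bus (none); mem=56
  op20 P2: store L1 := 6 → I/I/M/I on L1; bus BusRdX Flush; mem=46
  op21 P2: load  L1 → I/I/M/I on L1; bus (none); mem=46
  op22 P3: load  L6 → I/I/I/S on L6; bus (none); mem=30
  op23 P0: store L3 := 38 → M/I/I/I on L3; bus BusRdX; mem=77

state = I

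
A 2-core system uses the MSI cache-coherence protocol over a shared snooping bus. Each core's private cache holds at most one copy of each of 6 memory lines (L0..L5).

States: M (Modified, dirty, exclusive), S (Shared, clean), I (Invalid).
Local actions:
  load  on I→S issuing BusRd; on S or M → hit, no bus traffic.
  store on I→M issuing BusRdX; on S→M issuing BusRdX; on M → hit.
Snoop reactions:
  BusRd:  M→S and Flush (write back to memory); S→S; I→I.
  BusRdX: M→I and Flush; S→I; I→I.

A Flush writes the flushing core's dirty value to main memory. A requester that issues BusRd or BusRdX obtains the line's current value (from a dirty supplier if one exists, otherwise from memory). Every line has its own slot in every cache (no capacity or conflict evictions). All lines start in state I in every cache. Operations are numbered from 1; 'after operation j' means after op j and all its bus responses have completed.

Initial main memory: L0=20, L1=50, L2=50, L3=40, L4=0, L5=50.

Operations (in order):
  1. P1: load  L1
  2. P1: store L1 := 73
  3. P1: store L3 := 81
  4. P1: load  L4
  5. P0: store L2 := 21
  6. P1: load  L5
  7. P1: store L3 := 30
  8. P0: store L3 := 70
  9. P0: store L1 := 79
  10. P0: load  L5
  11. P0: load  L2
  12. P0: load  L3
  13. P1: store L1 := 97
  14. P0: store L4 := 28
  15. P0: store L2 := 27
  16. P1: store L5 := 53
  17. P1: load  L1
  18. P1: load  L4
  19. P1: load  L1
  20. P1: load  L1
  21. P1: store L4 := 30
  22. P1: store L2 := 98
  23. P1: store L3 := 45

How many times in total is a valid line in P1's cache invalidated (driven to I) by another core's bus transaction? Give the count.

1. P1: load  L1  bus=[BusRd]  L1: P0=I P1=S  mem[L1]=50
2. P1: store L1 := 73  bus=[BusRdX]  L1: P0=I P1=M  mem[L1]=50
3. P1: store L3 := 81  bus=[BusRdX]  L3: P0=I P1=M  mem[L3]=40
4. P1: load  L4  bus=[BusRd]  L4: P0=I P1=S  mem[L4]=0
5. P0: store L2 := 21  bus=[BusRdX]  L2: P0=M P1=I  mem[L2]=50
6. P1: load  L5  bus=[BusRd]  L5: P0=I P1=S  mem[L5]=50
7. P1: store L3 := 30  bus=[-]  L3: P0=I P1=M  mem[L3]=40
8. P0: store L3 := 70  bus=[BusRdX,Flush]  L3: P0=M P1=I  mem[L3]=30
9. P0: store L1 := 79  bus=[BusRdX,Flush]  L1: P0=M P1=I  mem[L1]=73
10. P0: load  L5  bus=[BusRd]  L5: P0=S P1=S  mem[L5]=50
11. P0: load  L2  bus=[-]  L2: P0=M P1=I  mem[L2]=50
12. P0: load  L3  bus=[-]  L3: P0=M P1=I  mem[L3]=30
13. P1: store L1 := 97  bus=[BusRdX,Flush]  L1: P0=I P1=M  mem[L1]=79
14. P0: store L4 := 28  bus=[BusRdX]  L4: P0=M P1=I  mem[L4]=0
15. P0: store L2 := 27  bus=[-]  L2: P0=M P1=I  mem[L2]=50
16. P1: store L5 := 53  bus=[BusRdX]  L5: P0=I P1=M  mem[L5]=50
17. P1: load  L1  bus=[-]  L1: P0=I P1=M  mem[L1]=79
18. P1: load  L4  bus=[BusRd,Flush]  L4: P0=S P1=S  mem[L4]=28
19. P1: load  L1  bus=[-]  L1: P0=I P1=M  mem[L1]=79
20. P1: load  L1  bus=[-]  L1: P0=I P1=M  mem[L1]=79
21. P1: store L4 := 30  bus=[BusRdX]  L4: P0=I P1=M  mem[L4]=28
22. P1: store L2 := 98  bus=[BusRdX,Flush]  L2: P0=I P1=M  mem[L2]=27
23. P1: store L3 := 45  bus=[BusRdX,Flush]  L3: P0=I P1=M  mem[L3]=70

invalidations = 3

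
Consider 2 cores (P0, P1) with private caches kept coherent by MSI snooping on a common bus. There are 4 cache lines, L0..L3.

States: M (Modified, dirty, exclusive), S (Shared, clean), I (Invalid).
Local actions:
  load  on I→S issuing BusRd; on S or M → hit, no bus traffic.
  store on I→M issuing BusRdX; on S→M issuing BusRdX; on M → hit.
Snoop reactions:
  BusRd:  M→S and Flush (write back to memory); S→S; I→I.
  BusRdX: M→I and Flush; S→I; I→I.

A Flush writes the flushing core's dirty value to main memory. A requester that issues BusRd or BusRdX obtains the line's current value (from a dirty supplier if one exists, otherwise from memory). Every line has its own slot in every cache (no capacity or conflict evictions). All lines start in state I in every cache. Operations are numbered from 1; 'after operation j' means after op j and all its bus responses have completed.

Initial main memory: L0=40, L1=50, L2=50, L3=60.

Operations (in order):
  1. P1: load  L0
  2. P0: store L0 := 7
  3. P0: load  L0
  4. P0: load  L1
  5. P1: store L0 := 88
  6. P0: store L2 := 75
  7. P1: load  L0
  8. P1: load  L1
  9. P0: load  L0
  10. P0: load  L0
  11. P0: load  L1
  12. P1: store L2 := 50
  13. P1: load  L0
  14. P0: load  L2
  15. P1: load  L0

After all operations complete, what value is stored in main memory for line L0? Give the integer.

memory[L0] = 88

  op1 P1: load  L0 → I/S on L0; bus BusRd; mem=40
  op2 P0: store L0 := 7 → M/I on L0; bus BusRdX; mem=40
  op3 P0: load  L0 → M/I on L0; bus (none); mem=40
  op4 P0: load  L1 → S/I on L1; bus BusRd; mem=50
  op5 P1: store L0 := 88 → I/M on L0; bus BusRdX Flush; mem=7
  op6 P0: store L2 := 75 → M/I on L2; bus BusRdX; mem=50
  op7 P1: load  L0 → I/M on L0; bus (none); mem=7
  op8 P1: load  L1 → S/S on L1; bus BusRd; mem=50
  op9 P0: load  L0 → S/S on L0; bus BusRd Flush; mem=88
  op10 P0: load  L0 → S/S on L0; bus (none); mem=88
  op11 P0: load  L1 → S/S on L1; bus (none); mem=50
  op12 P1: store L2 := 50 → I/M on L2; bus BusRdX Flush; mem=75
  op13 P1: load  L0 → S/S on L0; bus (none); mem=88
  op14 P0: load  L2 → S/S on L2; bus BusRd Flush; mem=50
  op15 P1: load  L0 → S/S on L0; bus (none); mem=88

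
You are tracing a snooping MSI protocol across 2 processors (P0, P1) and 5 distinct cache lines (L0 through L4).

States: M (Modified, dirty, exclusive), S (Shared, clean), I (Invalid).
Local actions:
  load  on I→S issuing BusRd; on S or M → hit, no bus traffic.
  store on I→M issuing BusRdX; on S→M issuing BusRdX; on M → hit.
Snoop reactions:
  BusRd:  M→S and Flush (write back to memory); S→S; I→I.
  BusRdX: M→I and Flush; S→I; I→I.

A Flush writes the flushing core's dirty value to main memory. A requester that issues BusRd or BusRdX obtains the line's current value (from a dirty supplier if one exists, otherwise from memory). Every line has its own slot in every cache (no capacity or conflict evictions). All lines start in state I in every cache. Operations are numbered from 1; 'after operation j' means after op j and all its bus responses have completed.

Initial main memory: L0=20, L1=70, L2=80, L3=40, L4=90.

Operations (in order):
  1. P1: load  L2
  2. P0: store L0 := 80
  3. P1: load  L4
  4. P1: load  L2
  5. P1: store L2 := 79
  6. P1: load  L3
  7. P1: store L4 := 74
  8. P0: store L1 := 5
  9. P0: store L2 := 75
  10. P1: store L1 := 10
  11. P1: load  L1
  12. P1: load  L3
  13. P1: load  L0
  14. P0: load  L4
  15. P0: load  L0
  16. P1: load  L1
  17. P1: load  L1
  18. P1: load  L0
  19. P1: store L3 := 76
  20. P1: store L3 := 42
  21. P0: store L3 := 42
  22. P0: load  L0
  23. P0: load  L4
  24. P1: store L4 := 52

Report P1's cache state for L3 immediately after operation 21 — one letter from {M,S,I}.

  op1 P1: load  L2 → I/S on L2; bus BusRd; mem=80
  op2 P0: store L0 := 80 → M/I on L0; bus BusRdX; mem=20
  op3 P1: load  L4 → I/S on L4; bus BusRd; mem=90
  op4 P1: load  L2 → I/S on L2; bus (none); mem=80
  op5 P1: store L2 := 79 → I/M on L2; bus BusRdX; mem=80
  op6 P1: load  L3 → I/S on L3; bus BusRd; mem=40
  op7 P1: store L4 := 74 → I/M on L4; bus BusRdX; mem=90
  op8 P0: store L1 := 5 → M/I on L1; bus BusRdX; mem=70
  op9 P0: store L2 := 75 → M/I on L2; bus BusRdX Flush; mem=79
  op10 P1: store L1 := 10 → I/M on L1; bus BusRdX Flush; mem=5
  op11 P1: load  L1 → I/M on L1; bus (none); mem=5
  op12 P1: load  L3 → I/S on L3; bus (none); mem=40
  op13 P1: load  L0 → S/S on L0; bus BusRd Flush; mem=80
  op14 P0: load  L4 → S/S on L4; bus BusRd Flush; mem=74
  op15 P0: load  L0 → S/S on L0; bus (none); mem=80
  op16 P1: load  L1 → I/M on L1; bus (none); mem=5
  op17 P1: load  L1 → I/M on L1; bus (none); mem=5
  op18 P1: load  L0 → S/S on L0; bus (none); mem=80
  op19 P1: store L3 := 76 → I/M on L3; bus BusRdX; mem=40
  op20 P1: store L3 := 42 → I/M on L3; bus (none); mem=40
  op21 P0: store L3 := 42 → M/I on L3; bus BusRdX Flush; mem=42
  op22 P0: load  L0 → S/S on L0; bus (none); mem=80
  op23 P0: load  L4 → S/S on L4; bus (none); mem=74
  op24 P1: store L4 := 52 → I/M on L4; bus BusRdX; mem=74

state = I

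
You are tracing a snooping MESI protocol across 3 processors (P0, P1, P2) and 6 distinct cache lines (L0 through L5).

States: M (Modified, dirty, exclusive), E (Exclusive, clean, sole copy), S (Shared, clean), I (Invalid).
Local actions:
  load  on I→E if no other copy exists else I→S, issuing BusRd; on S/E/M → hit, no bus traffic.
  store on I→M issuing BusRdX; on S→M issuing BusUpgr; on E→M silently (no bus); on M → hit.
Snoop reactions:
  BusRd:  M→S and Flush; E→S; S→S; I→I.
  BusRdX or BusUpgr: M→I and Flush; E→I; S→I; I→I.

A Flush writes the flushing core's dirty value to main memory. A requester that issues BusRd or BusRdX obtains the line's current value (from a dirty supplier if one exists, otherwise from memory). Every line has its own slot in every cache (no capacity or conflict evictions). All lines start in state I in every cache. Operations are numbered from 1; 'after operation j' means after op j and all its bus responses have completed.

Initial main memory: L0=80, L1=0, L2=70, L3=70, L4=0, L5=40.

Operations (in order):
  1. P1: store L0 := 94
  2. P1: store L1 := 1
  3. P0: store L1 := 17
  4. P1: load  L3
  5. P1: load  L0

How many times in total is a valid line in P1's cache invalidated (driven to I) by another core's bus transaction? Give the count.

  op1 P1: store L0 := 94 → I/M/I on L0; bus BusRdX; mem=80
  op2 P1: store L1 := 1 → I/M/I on L1; bus BusRdX; mem=0
  op3 P0: store L1 := 17 → M/I/I on L1; bus BusRdX Flush; mem=1
  op4 P1: load  L3 → I/E/I on L3; bus BusRd; mem=70
  op5 P1: load  L0 → I/M/I on L0; bus (none); mem=80

invalidations = 1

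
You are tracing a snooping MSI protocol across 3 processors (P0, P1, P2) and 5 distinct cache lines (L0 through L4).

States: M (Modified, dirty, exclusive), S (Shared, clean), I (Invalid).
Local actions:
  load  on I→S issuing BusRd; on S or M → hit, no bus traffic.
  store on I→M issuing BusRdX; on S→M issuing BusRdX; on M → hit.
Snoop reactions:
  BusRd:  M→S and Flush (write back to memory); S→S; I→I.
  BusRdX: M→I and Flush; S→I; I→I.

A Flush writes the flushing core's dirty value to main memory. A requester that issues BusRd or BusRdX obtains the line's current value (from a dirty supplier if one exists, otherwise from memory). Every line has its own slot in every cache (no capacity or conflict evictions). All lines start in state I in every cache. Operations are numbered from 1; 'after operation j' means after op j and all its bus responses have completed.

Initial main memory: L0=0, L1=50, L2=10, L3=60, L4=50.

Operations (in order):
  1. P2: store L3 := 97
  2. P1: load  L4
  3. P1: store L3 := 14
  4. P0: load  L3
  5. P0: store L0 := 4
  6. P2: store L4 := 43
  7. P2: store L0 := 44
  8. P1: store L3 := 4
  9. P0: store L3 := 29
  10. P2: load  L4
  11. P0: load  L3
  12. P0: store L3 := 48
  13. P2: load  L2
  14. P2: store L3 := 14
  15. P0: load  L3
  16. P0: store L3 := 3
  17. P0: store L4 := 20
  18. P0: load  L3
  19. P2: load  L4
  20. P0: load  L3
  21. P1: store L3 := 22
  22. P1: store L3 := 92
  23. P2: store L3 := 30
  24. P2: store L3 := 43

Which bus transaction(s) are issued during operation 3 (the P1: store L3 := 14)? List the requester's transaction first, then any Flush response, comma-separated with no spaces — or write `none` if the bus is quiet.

  op1 P2: store L3 := 97 → I/I/M on L3; bus BusRdX; mem=60
  op2 P1: load  L4 → I/S/I on L4; bus BusRd; mem=50
  op3 P1: store L3 := 14 → I/M/I on L3; bus BusRdX Flush; mem=97
  op4 P0: load  L3 → S/S/I on L3; bus BusRd Flush; mem=14
  op5 P0: store L0 := 4 → M/I/I on L0; bus BusRdX; mem=0
  op6 P2: store L4 := 43 → I/I/M on L4; bus BusRdX; mem=50
  op7 P2: store L0 := 44 → I/I/M on L0; bus BusRdX Flush; mem=4
  op8 P1: store L3 := 4 → I/M/I on L3; bus BusRdX; mem=14
  op9 P0: store L3 := 29 → M/I/I on L3; bus BusRdX Flush; mem=4
  op10 P2: load  L4 → I/I/M on L4; bus (none); mem=50
  op11 P0: load  L3 → M/I/I on L3; bus (none); mem=4
  op12 P0: store L3 := 48 → M/I/I on L3; bus (none); mem=4
  op13 P2: load  L2 → I/I/S on L2; bus BusRd; mem=10
  op14 P2: store L3 := 14 → I/I/M on L3; bus BusRdX Flush; mem=48
  op15 P0: load  L3 → S/I/S on L3; bus BusRd Flush; mem=14
  op16 P0: store L3 := 3 → M/I/I on L3; bus BusRdX; mem=14
  op17 P0: store L4 := 20 → M/I/I on L4; bus BusRdX Flush; mem=43
  op18 P0: load  L3 → M/I/I on L3; bus (none); mem=14
  op19 P2: load  L4 → S/I/S on L4; bus BusRd Flush; mem=20
  op20 P0: load  L3 → M/I/I on L3; bus (none); mem=14
  op21 P1: store L3 := 22 → I/M/I on L3; bus BusRdX Flush; mem=3
  op22 P1: store L3 := 92 → I/M/I on L3; bus (none); mem=3
  op23 P2: store L3 := 30 → I/I/M on L3; bus BusRdX Flush; mem=92
  op24 P2: store L3 := 43 → I/I/M on L3; bus (none); mem=92

bus = BusRdX,Flush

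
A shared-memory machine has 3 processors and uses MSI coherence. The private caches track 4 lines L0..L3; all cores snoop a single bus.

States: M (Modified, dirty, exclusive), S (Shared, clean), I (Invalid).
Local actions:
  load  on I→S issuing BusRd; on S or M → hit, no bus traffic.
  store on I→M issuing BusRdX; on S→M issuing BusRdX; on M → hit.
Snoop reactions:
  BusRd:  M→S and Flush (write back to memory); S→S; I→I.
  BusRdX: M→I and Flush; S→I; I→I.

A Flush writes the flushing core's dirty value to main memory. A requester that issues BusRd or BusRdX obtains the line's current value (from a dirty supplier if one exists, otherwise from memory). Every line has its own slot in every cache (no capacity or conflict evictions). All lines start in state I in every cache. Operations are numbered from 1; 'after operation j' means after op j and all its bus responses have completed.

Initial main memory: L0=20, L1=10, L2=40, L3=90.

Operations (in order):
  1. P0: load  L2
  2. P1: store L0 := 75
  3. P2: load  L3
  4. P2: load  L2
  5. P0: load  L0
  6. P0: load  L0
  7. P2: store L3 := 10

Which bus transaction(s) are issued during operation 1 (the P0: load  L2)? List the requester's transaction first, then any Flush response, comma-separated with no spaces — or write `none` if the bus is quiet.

step 1: P0: load  L2  ⟶  SII  (L2)  txn=BusRd  M[L2]=40
step 2: P1: store L0 := 75  ⟶  IMI  (L0)  txn=BusRdX  M[L0]=20
step 3: P2: load  L3  ⟶  IIS  (L3)  txn=BusRd  M[L3]=90
step 4: P2: load  L2  ⟶  SIS  (L2)  txn=BusRd  M[L2]=40
step 5: P0: load  L0  ⟶  SSI  (L0)  txn=BusRd+Flush  M[L0]=75
step 6: P0: load  L0  ⟶  SSI  (L0)  txn=∅  M[L0]=75
step 7: P2: store L3 := 10  ⟶  IIM  (L3)  txn=BusRdX  M[L3]=90

bus = BusRd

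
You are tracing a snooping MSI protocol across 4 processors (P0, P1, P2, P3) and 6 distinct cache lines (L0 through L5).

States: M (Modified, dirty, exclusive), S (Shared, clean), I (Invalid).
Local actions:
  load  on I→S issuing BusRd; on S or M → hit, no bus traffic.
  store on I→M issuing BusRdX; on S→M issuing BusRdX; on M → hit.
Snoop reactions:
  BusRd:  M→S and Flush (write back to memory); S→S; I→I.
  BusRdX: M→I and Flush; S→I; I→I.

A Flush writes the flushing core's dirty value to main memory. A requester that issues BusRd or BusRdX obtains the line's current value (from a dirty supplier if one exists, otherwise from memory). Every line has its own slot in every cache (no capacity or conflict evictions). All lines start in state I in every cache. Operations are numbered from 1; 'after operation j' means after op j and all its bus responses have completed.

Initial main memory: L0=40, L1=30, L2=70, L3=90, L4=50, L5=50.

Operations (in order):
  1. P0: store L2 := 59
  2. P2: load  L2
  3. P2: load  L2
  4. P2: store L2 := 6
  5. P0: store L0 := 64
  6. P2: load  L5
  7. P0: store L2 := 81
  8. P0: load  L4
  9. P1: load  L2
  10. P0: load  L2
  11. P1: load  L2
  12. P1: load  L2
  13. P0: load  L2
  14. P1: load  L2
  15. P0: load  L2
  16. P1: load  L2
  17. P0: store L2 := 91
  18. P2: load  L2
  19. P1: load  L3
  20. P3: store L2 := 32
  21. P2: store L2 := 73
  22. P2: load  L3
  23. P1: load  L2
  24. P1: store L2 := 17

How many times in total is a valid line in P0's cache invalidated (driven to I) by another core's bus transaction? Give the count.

invalidations = 2

1. P0: store L2 := 59  bus=[BusRdX]  L2: P0=M P1=I P2=I P3=I  mem[L2]=70
2. P2: load  L2  bus=[BusRd,Flush]  L2: P0=S P1=I P2=S P3=I  mem[L2]=59
3. P2: load  L2  bus=[-]  L2: P0=S P1=I P2=S P3=I  mem[L2]=59
4. P2: store L2 := 6  bus=[BusRdX]  L2: P0=I P1=I P2=M P3=I  mem[L2]=59
5. P0: store L0 := 64  bus=[BusRdX]  L0: P0=M P1=I P2=I P3=I  mem[L0]=40
6. P2: load  L5  bus=[BusRd]  L5: P0=I P1=I P2=S P3=I  mem[L5]=50
7. P0: store L2 := 81  bus=[BusRdX,Flush]  L2: P0=M P1=I P2=I P3=I  mem[L2]=6
8. P0: load  L4  bus=[BusRd]  L4: P0=S P1=I P2=I P3=I  mem[L4]=50
9. P1: load  L2  bus=[BusRd,Flush]  L2: P0=S P1=S P2=I P3=I  mem[L2]=81
10. P0: load  L2  bus=[-]  L2: P0=S P1=S P2=I P3=I  mem[L2]=81
11. P1: load  L2  bus=[-]  L2: P0=S P1=S P2=I P3=I  mem[L2]=81
12. P1: load  L2  bus=[-]  L2: P0=S P1=S P2=I P3=I  mem[L2]=81
13. P0: load  L2  bus=[-]  L2: P0=S P1=S P2=I P3=I  mem[L2]=81
14. P1: load  L2  bus=[-]  L2: P0=S P1=S P2=I P3=I  mem[L2]=81
15. P0: load  L2  bus=[-]  L2: P0=S P1=S P2=I P3=I  mem[L2]=81
16. P1: load  L2  bus=[-]  L2: P0=S P1=S P2=I P3=I  mem[L2]=81
17. P0: store L2 := 91  bus=[BusRdX]  L2: P0=M P1=I P2=I P3=I  mem[L2]=81
18. P2: load  L2  bus=[BusRd,Flush]  L2: P0=S P1=I P2=S P3=I  mem[L2]=91
19. P1: load  L3  bus=[BusRd]  L3: P0=I P1=S P2=I P3=I  mem[L3]=90
20. P3: store L2 := 32  bus=[BusRdX]  L2: P0=I P1=I P2=I P3=M  mem[L2]=91
21. P2: store L2 := 73  bus=[BusRdX,Flush]  L2: P0=I P1=I P2=M P3=I  mem[L2]=32
22. P2: load  L3  bus=[BusRd]  L3: P0=I P1=S P2=S P3=I  mem[L3]=90
23. P1: load  L2  bus=[BusRd,Flush]  L2: P0=I P1=S P2=S P3=I  mem[L2]=73
24. P1: store L2 := 17  bus=[BusRdX]  L2: P0=I P1=M P2=I P3=I  mem[L2]=73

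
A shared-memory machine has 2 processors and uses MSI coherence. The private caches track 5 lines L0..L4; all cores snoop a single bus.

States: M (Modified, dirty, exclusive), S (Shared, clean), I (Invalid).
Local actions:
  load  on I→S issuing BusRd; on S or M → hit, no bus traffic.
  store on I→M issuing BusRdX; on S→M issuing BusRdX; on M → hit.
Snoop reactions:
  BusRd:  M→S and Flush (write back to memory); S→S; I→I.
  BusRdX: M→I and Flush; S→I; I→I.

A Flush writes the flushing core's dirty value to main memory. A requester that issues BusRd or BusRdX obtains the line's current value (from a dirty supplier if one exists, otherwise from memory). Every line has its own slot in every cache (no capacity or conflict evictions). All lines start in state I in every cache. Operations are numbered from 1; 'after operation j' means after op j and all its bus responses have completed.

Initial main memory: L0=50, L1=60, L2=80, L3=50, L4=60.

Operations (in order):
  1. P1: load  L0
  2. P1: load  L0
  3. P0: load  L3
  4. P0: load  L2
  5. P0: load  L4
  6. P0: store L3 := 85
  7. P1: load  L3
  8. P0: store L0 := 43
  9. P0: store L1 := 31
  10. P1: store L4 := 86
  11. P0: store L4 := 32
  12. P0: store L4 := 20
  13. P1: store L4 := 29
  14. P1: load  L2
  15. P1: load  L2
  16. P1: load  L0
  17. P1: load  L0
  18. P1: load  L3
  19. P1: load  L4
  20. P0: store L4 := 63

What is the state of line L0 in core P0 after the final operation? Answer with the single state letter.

1. P1: load  L0  bus=[BusRd]  L0: P0=I P1=S  mem[L0]=50
2. P1: load  L0  bus=[-]  L0: P0=I P1=S  mem[L0]=50
3. P0: load  L3  bus=[BusRd]  L3: P0=S P1=I  mem[L3]=50
4. P0: load  L2  bus=[BusRd]  L2: P0=S P1=I  mem[L2]=80
5. P0: load  L4  bus=[BusRd]  L4: P0=S P1=I  mem[L4]=60
6. P0: store L3 := 85  bus=[BusRdX]  L3: P0=M P1=I  mem[L3]=50
7. P1: load  L3  bus=[BusRd,Flush]  L3: P0=S P1=S  mem[L3]=85
8. P0: store L0 := 43  bus=[BusRdX]  L0: P0=M P1=I  mem[L0]=50
9. P0: store L1 := 31  bus=[BusRdX]  L1: P0=M P1=I  mem[L1]=60
10. P1: store L4 := 86  bus=[BusRdX]  L4: P0=I P1=M  mem[L4]=60
11. P0: store L4 := 32  bus=[BusRdX,Flush]  L4: P0=M P1=I  mem[L4]=86
12. P0: store L4 := 20  bus=[-]  L4: P0=M P1=I  mem[L4]=86
13. P1: store L4 := 29  bus=[BusRdX,Flush]  L4: P0=I P1=M  mem[L4]=20
14. P1: load  L2  bus=[BusRd]  L2: P0=S P1=S  mem[L2]=80
15. P1: load  L2  bus=[-]  L2: P0=S P1=S  mem[L2]=80
16. P1: load  L0  bus=[BusRd,Flush]  L0: P0=S P1=S  mem[L0]=43
17. P1: load  L0  bus=[-]  L0: P0=S P1=S  mem[L0]=43
18. P1: load  L3  bus=[-]  L3: P0=S P1=S  mem[L3]=85
19. P1: load  L4  bus=[-]  L4: P0=I P1=M  mem[L4]=20
20. P0: store L4 := 63  bus=[BusRdX,Flush]  L4: P0=M P1=I  mem[L4]=29

state = S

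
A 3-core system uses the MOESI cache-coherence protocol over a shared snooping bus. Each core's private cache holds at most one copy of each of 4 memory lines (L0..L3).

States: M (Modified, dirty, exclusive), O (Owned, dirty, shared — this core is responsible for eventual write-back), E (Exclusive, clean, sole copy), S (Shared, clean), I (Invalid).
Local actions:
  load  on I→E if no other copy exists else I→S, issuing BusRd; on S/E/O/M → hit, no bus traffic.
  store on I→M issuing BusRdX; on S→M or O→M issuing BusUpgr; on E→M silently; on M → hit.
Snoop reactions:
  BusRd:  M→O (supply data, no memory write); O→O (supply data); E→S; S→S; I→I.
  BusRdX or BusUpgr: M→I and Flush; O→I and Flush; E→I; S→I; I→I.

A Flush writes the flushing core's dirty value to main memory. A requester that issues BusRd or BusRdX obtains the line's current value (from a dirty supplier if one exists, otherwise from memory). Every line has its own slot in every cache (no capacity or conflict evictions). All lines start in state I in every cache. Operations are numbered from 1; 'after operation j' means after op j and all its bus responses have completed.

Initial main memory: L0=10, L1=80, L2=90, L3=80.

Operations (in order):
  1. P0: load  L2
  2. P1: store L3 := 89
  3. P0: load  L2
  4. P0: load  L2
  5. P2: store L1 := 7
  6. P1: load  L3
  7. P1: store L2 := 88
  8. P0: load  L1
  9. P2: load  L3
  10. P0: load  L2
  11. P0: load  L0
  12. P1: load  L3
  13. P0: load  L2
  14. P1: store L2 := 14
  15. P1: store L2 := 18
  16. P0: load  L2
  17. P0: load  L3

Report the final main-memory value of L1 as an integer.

memory[L1] = 80

step 1: P0: load  L2  ⟶  EII  (L2)  txn=BusRd  M[L2]=90
step 2: P1: store L3 := 89  ⟶  IMI  (L3)  txn=BusRdX  M[L3]=80
step 3: P0: load  L2  ⟶  EII  (L2)  txn=∅  M[L2]=90
step 4: P0: load  L2  ⟶  EII  (L2)  txn=∅  M[L2]=90
step 5: P2: store L1 := 7  ⟶  IIM  (L1)  txn=BusRdX  M[L1]=80
step 6: P1: load  L3  ⟶  IMI  (L3)  txn=∅  M[L3]=80
step 7: P1: store L2 := 88  ⟶  IMI  (L2)  txn=BusRdX  M[L2]=90
step 8: P0: load  L1  ⟶  SIO  (L1)  txn=BusRd  M[L1]=80
step 9: P2: load  L3  ⟶  IOS  (L3)  txn=BusRd  M[L3]=80
step 10: P0: load  L2  ⟶  SOI  (L2)  txn=BusRd  M[L2]=90
step 11: P0: load  L0  ⟶  EII  (L0)  txn=BusRd  M[L0]=10
step 12: P1: load  L3  ⟶  IOS  (L3)  txn=∅  M[L3]=80
step 13: P0: load  L2  ⟶  SOI  (L2)  txn=∅  M[L2]=90
step 14: P1: store L2 := 14  ⟶  IMI  (L2)  txn=BusUpgr  M[L2]=90
step 15: P1: store L2 := 18  ⟶  IMI  (L2)  txn=∅  M[L2]=90
step 16: P0: load  L2  ⟶  SOI  (L2)  txn=BusRd  M[L2]=90
step 17: P0: load  L3  ⟶  SOS  (L3)  txn=BusRd  M[L3]=80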